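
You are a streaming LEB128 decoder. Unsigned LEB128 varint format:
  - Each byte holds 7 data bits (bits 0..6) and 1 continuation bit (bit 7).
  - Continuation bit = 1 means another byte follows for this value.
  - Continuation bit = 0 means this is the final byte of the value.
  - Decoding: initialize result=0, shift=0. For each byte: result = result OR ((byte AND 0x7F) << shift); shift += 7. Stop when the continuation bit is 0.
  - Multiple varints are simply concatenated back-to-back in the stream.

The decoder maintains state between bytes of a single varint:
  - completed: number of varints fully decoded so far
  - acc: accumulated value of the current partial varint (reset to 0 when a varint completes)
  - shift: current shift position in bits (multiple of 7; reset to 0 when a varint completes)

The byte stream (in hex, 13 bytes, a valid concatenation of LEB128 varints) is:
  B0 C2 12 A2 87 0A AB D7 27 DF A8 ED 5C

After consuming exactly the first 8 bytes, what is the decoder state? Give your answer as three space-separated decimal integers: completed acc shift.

Answer: 2 11179 14

Derivation:
byte[0]=0xB0 cont=1 payload=0x30: acc |= 48<<0 -> completed=0 acc=48 shift=7
byte[1]=0xC2 cont=1 payload=0x42: acc |= 66<<7 -> completed=0 acc=8496 shift=14
byte[2]=0x12 cont=0 payload=0x12: varint #1 complete (value=303408); reset -> completed=1 acc=0 shift=0
byte[3]=0xA2 cont=1 payload=0x22: acc |= 34<<0 -> completed=1 acc=34 shift=7
byte[4]=0x87 cont=1 payload=0x07: acc |= 7<<7 -> completed=1 acc=930 shift=14
byte[5]=0x0A cont=0 payload=0x0A: varint #2 complete (value=164770); reset -> completed=2 acc=0 shift=0
byte[6]=0xAB cont=1 payload=0x2B: acc |= 43<<0 -> completed=2 acc=43 shift=7
byte[7]=0xD7 cont=1 payload=0x57: acc |= 87<<7 -> completed=2 acc=11179 shift=14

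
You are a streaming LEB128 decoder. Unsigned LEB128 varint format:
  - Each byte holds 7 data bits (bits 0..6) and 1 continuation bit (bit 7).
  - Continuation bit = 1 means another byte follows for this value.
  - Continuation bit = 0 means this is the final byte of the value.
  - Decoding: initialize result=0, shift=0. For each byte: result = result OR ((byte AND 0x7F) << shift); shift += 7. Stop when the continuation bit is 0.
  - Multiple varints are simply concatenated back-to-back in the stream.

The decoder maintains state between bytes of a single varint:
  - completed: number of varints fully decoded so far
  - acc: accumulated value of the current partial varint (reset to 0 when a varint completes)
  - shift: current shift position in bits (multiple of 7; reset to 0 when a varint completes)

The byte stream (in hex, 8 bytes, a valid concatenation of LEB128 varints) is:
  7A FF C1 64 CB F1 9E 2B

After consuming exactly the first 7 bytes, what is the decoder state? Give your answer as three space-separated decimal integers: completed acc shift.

byte[0]=0x7A cont=0 payload=0x7A: varint #1 complete (value=122); reset -> completed=1 acc=0 shift=0
byte[1]=0xFF cont=1 payload=0x7F: acc |= 127<<0 -> completed=1 acc=127 shift=7
byte[2]=0xC1 cont=1 payload=0x41: acc |= 65<<7 -> completed=1 acc=8447 shift=14
byte[3]=0x64 cont=0 payload=0x64: varint #2 complete (value=1646847); reset -> completed=2 acc=0 shift=0
byte[4]=0xCB cont=1 payload=0x4B: acc |= 75<<0 -> completed=2 acc=75 shift=7
byte[5]=0xF1 cont=1 payload=0x71: acc |= 113<<7 -> completed=2 acc=14539 shift=14
byte[6]=0x9E cont=1 payload=0x1E: acc |= 30<<14 -> completed=2 acc=506059 shift=21

Answer: 2 506059 21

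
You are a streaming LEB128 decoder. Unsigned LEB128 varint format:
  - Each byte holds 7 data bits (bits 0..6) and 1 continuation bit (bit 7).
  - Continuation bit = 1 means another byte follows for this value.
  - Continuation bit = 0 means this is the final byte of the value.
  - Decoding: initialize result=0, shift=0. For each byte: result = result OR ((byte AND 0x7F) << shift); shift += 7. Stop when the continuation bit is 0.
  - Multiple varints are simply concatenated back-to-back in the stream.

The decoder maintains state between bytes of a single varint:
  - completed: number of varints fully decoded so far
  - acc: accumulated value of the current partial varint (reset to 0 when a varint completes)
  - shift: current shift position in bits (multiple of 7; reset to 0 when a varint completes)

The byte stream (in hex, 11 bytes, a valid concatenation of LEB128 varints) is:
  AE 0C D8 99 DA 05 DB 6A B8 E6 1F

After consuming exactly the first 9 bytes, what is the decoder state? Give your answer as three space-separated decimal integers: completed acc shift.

Answer: 3 56 7

Derivation:
byte[0]=0xAE cont=1 payload=0x2E: acc |= 46<<0 -> completed=0 acc=46 shift=7
byte[1]=0x0C cont=0 payload=0x0C: varint #1 complete (value=1582); reset -> completed=1 acc=0 shift=0
byte[2]=0xD8 cont=1 payload=0x58: acc |= 88<<0 -> completed=1 acc=88 shift=7
byte[3]=0x99 cont=1 payload=0x19: acc |= 25<<7 -> completed=1 acc=3288 shift=14
byte[4]=0xDA cont=1 payload=0x5A: acc |= 90<<14 -> completed=1 acc=1477848 shift=21
byte[5]=0x05 cont=0 payload=0x05: varint #2 complete (value=11963608); reset -> completed=2 acc=0 shift=0
byte[6]=0xDB cont=1 payload=0x5B: acc |= 91<<0 -> completed=2 acc=91 shift=7
byte[7]=0x6A cont=0 payload=0x6A: varint #3 complete (value=13659); reset -> completed=3 acc=0 shift=0
byte[8]=0xB8 cont=1 payload=0x38: acc |= 56<<0 -> completed=3 acc=56 shift=7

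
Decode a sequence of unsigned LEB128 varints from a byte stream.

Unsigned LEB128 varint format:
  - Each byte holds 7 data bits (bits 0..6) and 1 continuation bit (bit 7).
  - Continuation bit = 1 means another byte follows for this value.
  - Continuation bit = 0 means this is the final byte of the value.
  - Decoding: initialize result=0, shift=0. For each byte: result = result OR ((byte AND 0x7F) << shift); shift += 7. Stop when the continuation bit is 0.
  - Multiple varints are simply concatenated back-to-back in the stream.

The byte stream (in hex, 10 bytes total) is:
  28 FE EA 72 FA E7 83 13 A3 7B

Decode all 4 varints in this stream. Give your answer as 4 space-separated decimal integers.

  byte[0]=0x28 cont=0 payload=0x28=40: acc |= 40<<0 -> acc=40 shift=7 [end]
Varint 1: bytes[0:1] = 28 -> value 40 (1 byte(s))
  byte[1]=0xFE cont=1 payload=0x7E=126: acc |= 126<<0 -> acc=126 shift=7
  byte[2]=0xEA cont=1 payload=0x6A=106: acc |= 106<<7 -> acc=13694 shift=14
  byte[3]=0x72 cont=0 payload=0x72=114: acc |= 114<<14 -> acc=1881470 shift=21 [end]
Varint 2: bytes[1:4] = FE EA 72 -> value 1881470 (3 byte(s))
  byte[4]=0xFA cont=1 payload=0x7A=122: acc |= 122<<0 -> acc=122 shift=7
  byte[5]=0xE7 cont=1 payload=0x67=103: acc |= 103<<7 -> acc=13306 shift=14
  byte[6]=0x83 cont=1 payload=0x03=3: acc |= 3<<14 -> acc=62458 shift=21
  byte[7]=0x13 cont=0 payload=0x13=19: acc |= 19<<21 -> acc=39908346 shift=28 [end]
Varint 3: bytes[4:8] = FA E7 83 13 -> value 39908346 (4 byte(s))
  byte[8]=0xA3 cont=1 payload=0x23=35: acc |= 35<<0 -> acc=35 shift=7
  byte[9]=0x7B cont=0 payload=0x7B=123: acc |= 123<<7 -> acc=15779 shift=14 [end]
Varint 4: bytes[8:10] = A3 7B -> value 15779 (2 byte(s))

Answer: 40 1881470 39908346 15779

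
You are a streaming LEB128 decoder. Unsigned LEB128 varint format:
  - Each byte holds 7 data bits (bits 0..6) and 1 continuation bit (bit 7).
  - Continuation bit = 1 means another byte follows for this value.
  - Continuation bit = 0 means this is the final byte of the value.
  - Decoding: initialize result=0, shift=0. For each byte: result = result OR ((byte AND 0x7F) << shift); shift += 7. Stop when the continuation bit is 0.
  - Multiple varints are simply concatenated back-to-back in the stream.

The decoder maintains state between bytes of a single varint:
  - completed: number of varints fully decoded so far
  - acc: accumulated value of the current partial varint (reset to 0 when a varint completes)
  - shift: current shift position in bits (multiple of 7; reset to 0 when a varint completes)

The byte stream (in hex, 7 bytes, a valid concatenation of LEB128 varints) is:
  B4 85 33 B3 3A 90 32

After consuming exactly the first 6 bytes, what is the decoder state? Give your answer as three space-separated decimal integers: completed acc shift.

byte[0]=0xB4 cont=1 payload=0x34: acc |= 52<<0 -> completed=0 acc=52 shift=7
byte[1]=0x85 cont=1 payload=0x05: acc |= 5<<7 -> completed=0 acc=692 shift=14
byte[2]=0x33 cont=0 payload=0x33: varint #1 complete (value=836276); reset -> completed=1 acc=0 shift=0
byte[3]=0xB3 cont=1 payload=0x33: acc |= 51<<0 -> completed=1 acc=51 shift=7
byte[4]=0x3A cont=0 payload=0x3A: varint #2 complete (value=7475); reset -> completed=2 acc=0 shift=0
byte[5]=0x90 cont=1 payload=0x10: acc |= 16<<0 -> completed=2 acc=16 shift=7

Answer: 2 16 7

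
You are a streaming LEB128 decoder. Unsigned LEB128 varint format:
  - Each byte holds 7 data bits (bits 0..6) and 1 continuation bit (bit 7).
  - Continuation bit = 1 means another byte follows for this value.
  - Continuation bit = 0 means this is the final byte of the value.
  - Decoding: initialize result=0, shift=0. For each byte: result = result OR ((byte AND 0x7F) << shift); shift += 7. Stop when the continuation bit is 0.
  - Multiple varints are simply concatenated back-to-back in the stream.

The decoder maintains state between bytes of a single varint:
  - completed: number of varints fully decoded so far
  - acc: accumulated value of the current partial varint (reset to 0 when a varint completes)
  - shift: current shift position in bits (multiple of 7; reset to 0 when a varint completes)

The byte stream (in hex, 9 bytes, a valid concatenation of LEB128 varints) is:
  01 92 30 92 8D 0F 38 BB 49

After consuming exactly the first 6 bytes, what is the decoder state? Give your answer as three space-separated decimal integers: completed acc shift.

Answer: 3 0 0

Derivation:
byte[0]=0x01 cont=0 payload=0x01: varint #1 complete (value=1); reset -> completed=1 acc=0 shift=0
byte[1]=0x92 cont=1 payload=0x12: acc |= 18<<0 -> completed=1 acc=18 shift=7
byte[2]=0x30 cont=0 payload=0x30: varint #2 complete (value=6162); reset -> completed=2 acc=0 shift=0
byte[3]=0x92 cont=1 payload=0x12: acc |= 18<<0 -> completed=2 acc=18 shift=7
byte[4]=0x8D cont=1 payload=0x0D: acc |= 13<<7 -> completed=2 acc=1682 shift=14
byte[5]=0x0F cont=0 payload=0x0F: varint #3 complete (value=247442); reset -> completed=3 acc=0 shift=0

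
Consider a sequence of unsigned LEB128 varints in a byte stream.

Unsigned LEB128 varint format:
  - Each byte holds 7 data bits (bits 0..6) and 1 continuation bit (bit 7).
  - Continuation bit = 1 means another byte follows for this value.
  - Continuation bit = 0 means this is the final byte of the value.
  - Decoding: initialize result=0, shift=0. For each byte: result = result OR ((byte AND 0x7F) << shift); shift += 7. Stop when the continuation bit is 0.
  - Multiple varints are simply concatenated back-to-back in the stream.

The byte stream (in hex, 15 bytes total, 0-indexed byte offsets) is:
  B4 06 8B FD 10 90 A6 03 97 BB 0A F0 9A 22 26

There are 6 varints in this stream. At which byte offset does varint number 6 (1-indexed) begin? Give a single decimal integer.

  byte[0]=0xB4 cont=1 payload=0x34=52: acc |= 52<<0 -> acc=52 shift=7
  byte[1]=0x06 cont=0 payload=0x06=6: acc |= 6<<7 -> acc=820 shift=14 [end]
Varint 1: bytes[0:2] = B4 06 -> value 820 (2 byte(s))
  byte[2]=0x8B cont=1 payload=0x0B=11: acc |= 11<<0 -> acc=11 shift=7
  byte[3]=0xFD cont=1 payload=0x7D=125: acc |= 125<<7 -> acc=16011 shift=14
  byte[4]=0x10 cont=0 payload=0x10=16: acc |= 16<<14 -> acc=278155 shift=21 [end]
Varint 2: bytes[2:5] = 8B FD 10 -> value 278155 (3 byte(s))
  byte[5]=0x90 cont=1 payload=0x10=16: acc |= 16<<0 -> acc=16 shift=7
  byte[6]=0xA6 cont=1 payload=0x26=38: acc |= 38<<7 -> acc=4880 shift=14
  byte[7]=0x03 cont=0 payload=0x03=3: acc |= 3<<14 -> acc=54032 shift=21 [end]
Varint 3: bytes[5:8] = 90 A6 03 -> value 54032 (3 byte(s))
  byte[8]=0x97 cont=1 payload=0x17=23: acc |= 23<<0 -> acc=23 shift=7
  byte[9]=0xBB cont=1 payload=0x3B=59: acc |= 59<<7 -> acc=7575 shift=14
  byte[10]=0x0A cont=0 payload=0x0A=10: acc |= 10<<14 -> acc=171415 shift=21 [end]
Varint 4: bytes[8:11] = 97 BB 0A -> value 171415 (3 byte(s))
  byte[11]=0xF0 cont=1 payload=0x70=112: acc |= 112<<0 -> acc=112 shift=7
  byte[12]=0x9A cont=1 payload=0x1A=26: acc |= 26<<7 -> acc=3440 shift=14
  byte[13]=0x22 cont=0 payload=0x22=34: acc |= 34<<14 -> acc=560496 shift=21 [end]
Varint 5: bytes[11:14] = F0 9A 22 -> value 560496 (3 byte(s))
  byte[14]=0x26 cont=0 payload=0x26=38: acc |= 38<<0 -> acc=38 shift=7 [end]
Varint 6: bytes[14:15] = 26 -> value 38 (1 byte(s))

Answer: 14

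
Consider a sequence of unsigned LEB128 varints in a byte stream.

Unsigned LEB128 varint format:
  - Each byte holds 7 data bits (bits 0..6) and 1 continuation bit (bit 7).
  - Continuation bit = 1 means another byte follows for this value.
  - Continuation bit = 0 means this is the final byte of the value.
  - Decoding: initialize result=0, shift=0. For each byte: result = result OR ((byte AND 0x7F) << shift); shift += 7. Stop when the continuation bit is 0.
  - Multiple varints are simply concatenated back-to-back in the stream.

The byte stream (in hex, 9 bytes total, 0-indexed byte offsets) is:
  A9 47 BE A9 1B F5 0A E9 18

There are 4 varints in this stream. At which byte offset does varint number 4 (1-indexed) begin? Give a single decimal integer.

  byte[0]=0xA9 cont=1 payload=0x29=41: acc |= 41<<0 -> acc=41 shift=7
  byte[1]=0x47 cont=0 payload=0x47=71: acc |= 71<<7 -> acc=9129 shift=14 [end]
Varint 1: bytes[0:2] = A9 47 -> value 9129 (2 byte(s))
  byte[2]=0xBE cont=1 payload=0x3E=62: acc |= 62<<0 -> acc=62 shift=7
  byte[3]=0xA9 cont=1 payload=0x29=41: acc |= 41<<7 -> acc=5310 shift=14
  byte[4]=0x1B cont=0 payload=0x1B=27: acc |= 27<<14 -> acc=447678 shift=21 [end]
Varint 2: bytes[2:5] = BE A9 1B -> value 447678 (3 byte(s))
  byte[5]=0xF5 cont=1 payload=0x75=117: acc |= 117<<0 -> acc=117 shift=7
  byte[6]=0x0A cont=0 payload=0x0A=10: acc |= 10<<7 -> acc=1397 shift=14 [end]
Varint 3: bytes[5:7] = F5 0A -> value 1397 (2 byte(s))
  byte[7]=0xE9 cont=1 payload=0x69=105: acc |= 105<<0 -> acc=105 shift=7
  byte[8]=0x18 cont=0 payload=0x18=24: acc |= 24<<7 -> acc=3177 shift=14 [end]
Varint 4: bytes[7:9] = E9 18 -> value 3177 (2 byte(s))

Answer: 7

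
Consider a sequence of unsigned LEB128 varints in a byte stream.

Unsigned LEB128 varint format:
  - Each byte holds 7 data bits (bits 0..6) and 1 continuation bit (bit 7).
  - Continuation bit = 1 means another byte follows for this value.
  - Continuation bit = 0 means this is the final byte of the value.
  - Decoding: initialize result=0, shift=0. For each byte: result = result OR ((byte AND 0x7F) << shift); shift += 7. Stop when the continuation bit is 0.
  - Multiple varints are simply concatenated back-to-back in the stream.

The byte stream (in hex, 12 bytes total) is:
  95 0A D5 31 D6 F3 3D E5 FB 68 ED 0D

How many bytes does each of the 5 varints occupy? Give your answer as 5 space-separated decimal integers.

  byte[0]=0x95 cont=1 payload=0x15=21: acc |= 21<<0 -> acc=21 shift=7
  byte[1]=0x0A cont=0 payload=0x0A=10: acc |= 10<<7 -> acc=1301 shift=14 [end]
Varint 1: bytes[0:2] = 95 0A -> value 1301 (2 byte(s))
  byte[2]=0xD5 cont=1 payload=0x55=85: acc |= 85<<0 -> acc=85 shift=7
  byte[3]=0x31 cont=0 payload=0x31=49: acc |= 49<<7 -> acc=6357 shift=14 [end]
Varint 2: bytes[2:4] = D5 31 -> value 6357 (2 byte(s))
  byte[4]=0xD6 cont=1 payload=0x56=86: acc |= 86<<0 -> acc=86 shift=7
  byte[5]=0xF3 cont=1 payload=0x73=115: acc |= 115<<7 -> acc=14806 shift=14
  byte[6]=0x3D cont=0 payload=0x3D=61: acc |= 61<<14 -> acc=1014230 shift=21 [end]
Varint 3: bytes[4:7] = D6 F3 3D -> value 1014230 (3 byte(s))
  byte[7]=0xE5 cont=1 payload=0x65=101: acc |= 101<<0 -> acc=101 shift=7
  byte[8]=0xFB cont=1 payload=0x7B=123: acc |= 123<<7 -> acc=15845 shift=14
  byte[9]=0x68 cont=0 payload=0x68=104: acc |= 104<<14 -> acc=1719781 shift=21 [end]
Varint 4: bytes[7:10] = E5 FB 68 -> value 1719781 (3 byte(s))
  byte[10]=0xED cont=1 payload=0x6D=109: acc |= 109<<0 -> acc=109 shift=7
  byte[11]=0x0D cont=0 payload=0x0D=13: acc |= 13<<7 -> acc=1773 shift=14 [end]
Varint 5: bytes[10:12] = ED 0D -> value 1773 (2 byte(s))

Answer: 2 2 3 3 2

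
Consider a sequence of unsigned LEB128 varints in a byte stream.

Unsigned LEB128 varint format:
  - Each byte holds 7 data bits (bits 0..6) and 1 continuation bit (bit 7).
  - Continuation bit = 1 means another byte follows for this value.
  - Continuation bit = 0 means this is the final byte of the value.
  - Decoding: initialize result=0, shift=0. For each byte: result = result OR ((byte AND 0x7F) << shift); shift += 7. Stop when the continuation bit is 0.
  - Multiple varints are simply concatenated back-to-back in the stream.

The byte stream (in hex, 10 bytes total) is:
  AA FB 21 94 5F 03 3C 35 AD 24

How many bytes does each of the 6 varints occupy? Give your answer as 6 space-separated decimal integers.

  byte[0]=0xAA cont=1 payload=0x2A=42: acc |= 42<<0 -> acc=42 shift=7
  byte[1]=0xFB cont=1 payload=0x7B=123: acc |= 123<<7 -> acc=15786 shift=14
  byte[2]=0x21 cont=0 payload=0x21=33: acc |= 33<<14 -> acc=556458 shift=21 [end]
Varint 1: bytes[0:3] = AA FB 21 -> value 556458 (3 byte(s))
  byte[3]=0x94 cont=1 payload=0x14=20: acc |= 20<<0 -> acc=20 shift=7
  byte[4]=0x5F cont=0 payload=0x5F=95: acc |= 95<<7 -> acc=12180 shift=14 [end]
Varint 2: bytes[3:5] = 94 5F -> value 12180 (2 byte(s))
  byte[5]=0x03 cont=0 payload=0x03=3: acc |= 3<<0 -> acc=3 shift=7 [end]
Varint 3: bytes[5:6] = 03 -> value 3 (1 byte(s))
  byte[6]=0x3C cont=0 payload=0x3C=60: acc |= 60<<0 -> acc=60 shift=7 [end]
Varint 4: bytes[6:7] = 3C -> value 60 (1 byte(s))
  byte[7]=0x35 cont=0 payload=0x35=53: acc |= 53<<0 -> acc=53 shift=7 [end]
Varint 5: bytes[7:8] = 35 -> value 53 (1 byte(s))
  byte[8]=0xAD cont=1 payload=0x2D=45: acc |= 45<<0 -> acc=45 shift=7
  byte[9]=0x24 cont=0 payload=0x24=36: acc |= 36<<7 -> acc=4653 shift=14 [end]
Varint 6: bytes[8:10] = AD 24 -> value 4653 (2 byte(s))

Answer: 3 2 1 1 1 2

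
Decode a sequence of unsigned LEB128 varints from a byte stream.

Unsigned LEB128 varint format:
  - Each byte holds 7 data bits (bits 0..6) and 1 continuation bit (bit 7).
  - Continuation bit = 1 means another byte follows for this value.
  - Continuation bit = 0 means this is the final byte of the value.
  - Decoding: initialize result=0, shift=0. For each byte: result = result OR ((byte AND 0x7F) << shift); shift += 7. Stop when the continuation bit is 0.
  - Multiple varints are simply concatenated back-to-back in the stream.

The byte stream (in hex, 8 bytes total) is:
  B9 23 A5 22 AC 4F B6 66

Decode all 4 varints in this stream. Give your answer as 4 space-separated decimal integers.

  byte[0]=0xB9 cont=1 payload=0x39=57: acc |= 57<<0 -> acc=57 shift=7
  byte[1]=0x23 cont=0 payload=0x23=35: acc |= 35<<7 -> acc=4537 shift=14 [end]
Varint 1: bytes[0:2] = B9 23 -> value 4537 (2 byte(s))
  byte[2]=0xA5 cont=1 payload=0x25=37: acc |= 37<<0 -> acc=37 shift=7
  byte[3]=0x22 cont=0 payload=0x22=34: acc |= 34<<7 -> acc=4389 shift=14 [end]
Varint 2: bytes[2:4] = A5 22 -> value 4389 (2 byte(s))
  byte[4]=0xAC cont=1 payload=0x2C=44: acc |= 44<<0 -> acc=44 shift=7
  byte[5]=0x4F cont=0 payload=0x4F=79: acc |= 79<<7 -> acc=10156 shift=14 [end]
Varint 3: bytes[4:6] = AC 4F -> value 10156 (2 byte(s))
  byte[6]=0xB6 cont=1 payload=0x36=54: acc |= 54<<0 -> acc=54 shift=7
  byte[7]=0x66 cont=0 payload=0x66=102: acc |= 102<<7 -> acc=13110 shift=14 [end]
Varint 4: bytes[6:8] = B6 66 -> value 13110 (2 byte(s))

Answer: 4537 4389 10156 13110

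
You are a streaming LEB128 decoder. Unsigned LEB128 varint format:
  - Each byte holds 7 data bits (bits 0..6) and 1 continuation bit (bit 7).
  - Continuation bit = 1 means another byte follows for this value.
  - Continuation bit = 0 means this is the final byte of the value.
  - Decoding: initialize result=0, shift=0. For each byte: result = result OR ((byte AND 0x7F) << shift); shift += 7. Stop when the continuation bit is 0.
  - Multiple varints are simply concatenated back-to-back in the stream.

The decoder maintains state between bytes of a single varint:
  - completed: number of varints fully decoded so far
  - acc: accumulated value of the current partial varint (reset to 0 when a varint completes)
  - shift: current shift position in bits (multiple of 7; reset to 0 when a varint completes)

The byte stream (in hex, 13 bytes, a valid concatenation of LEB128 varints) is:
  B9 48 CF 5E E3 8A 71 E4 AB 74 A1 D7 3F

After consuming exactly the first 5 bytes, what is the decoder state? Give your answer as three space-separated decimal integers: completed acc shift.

byte[0]=0xB9 cont=1 payload=0x39: acc |= 57<<0 -> completed=0 acc=57 shift=7
byte[1]=0x48 cont=0 payload=0x48: varint #1 complete (value=9273); reset -> completed=1 acc=0 shift=0
byte[2]=0xCF cont=1 payload=0x4F: acc |= 79<<0 -> completed=1 acc=79 shift=7
byte[3]=0x5E cont=0 payload=0x5E: varint #2 complete (value=12111); reset -> completed=2 acc=0 shift=0
byte[4]=0xE3 cont=1 payload=0x63: acc |= 99<<0 -> completed=2 acc=99 shift=7

Answer: 2 99 7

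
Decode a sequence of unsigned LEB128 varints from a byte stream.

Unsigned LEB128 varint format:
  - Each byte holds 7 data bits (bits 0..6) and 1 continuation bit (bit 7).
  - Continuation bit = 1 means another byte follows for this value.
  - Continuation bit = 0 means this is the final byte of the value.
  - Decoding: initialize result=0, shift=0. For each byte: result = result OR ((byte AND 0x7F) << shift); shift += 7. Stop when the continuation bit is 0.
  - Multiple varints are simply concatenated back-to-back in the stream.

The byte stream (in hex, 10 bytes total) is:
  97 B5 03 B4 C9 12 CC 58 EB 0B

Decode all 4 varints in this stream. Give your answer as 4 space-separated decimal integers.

  byte[0]=0x97 cont=1 payload=0x17=23: acc |= 23<<0 -> acc=23 shift=7
  byte[1]=0xB5 cont=1 payload=0x35=53: acc |= 53<<7 -> acc=6807 shift=14
  byte[2]=0x03 cont=0 payload=0x03=3: acc |= 3<<14 -> acc=55959 shift=21 [end]
Varint 1: bytes[0:3] = 97 B5 03 -> value 55959 (3 byte(s))
  byte[3]=0xB4 cont=1 payload=0x34=52: acc |= 52<<0 -> acc=52 shift=7
  byte[4]=0xC9 cont=1 payload=0x49=73: acc |= 73<<7 -> acc=9396 shift=14
  byte[5]=0x12 cont=0 payload=0x12=18: acc |= 18<<14 -> acc=304308 shift=21 [end]
Varint 2: bytes[3:6] = B4 C9 12 -> value 304308 (3 byte(s))
  byte[6]=0xCC cont=1 payload=0x4C=76: acc |= 76<<0 -> acc=76 shift=7
  byte[7]=0x58 cont=0 payload=0x58=88: acc |= 88<<7 -> acc=11340 shift=14 [end]
Varint 3: bytes[6:8] = CC 58 -> value 11340 (2 byte(s))
  byte[8]=0xEB cont=1 payload=0x6B=107: acc |= 107<<0 -> acc=107 shift=7
  byte[9]=0x0B cont=0 payload=0x0B=11: acc |= 11<<7 -> acc=1515 shift=14 [end]
Varint 4: bytes[8:10] = EB 0B -> value 1515 (2 byte(s))

Answer: 55959 304308 11340 1515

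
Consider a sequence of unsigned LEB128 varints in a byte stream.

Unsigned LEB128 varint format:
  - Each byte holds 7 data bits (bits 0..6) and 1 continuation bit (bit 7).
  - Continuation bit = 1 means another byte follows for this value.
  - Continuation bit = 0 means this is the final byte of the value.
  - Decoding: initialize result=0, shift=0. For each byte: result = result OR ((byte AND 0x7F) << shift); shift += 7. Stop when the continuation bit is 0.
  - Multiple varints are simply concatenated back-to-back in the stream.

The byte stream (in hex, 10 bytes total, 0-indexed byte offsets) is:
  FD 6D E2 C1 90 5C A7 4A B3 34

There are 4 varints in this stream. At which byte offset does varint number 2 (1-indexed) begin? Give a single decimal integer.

Answer: 2

Derivation:
  byte[0]=0xFD cont=1 payload=0x7D=125: acc |= 125<<0 -> acc=125 shift=7
  byte[1]=0x6D cont=0 payload=0x6D=109: acc |= 109<<7 -> acc=14077 shift=14 [end]
Varint 1: bytes[0:2] = FD 6D -> value 14077 (2 byte(s))
  byte[2]=0xE2 cont=1 payload=0x62=98: acc |= 98<<0 -> acc=98 shift=7
  byte[3]=0xC1 cont=1 payload=0x41=65: acc |= 65<<7 -> acc=8418 shift=14
  byte[4]=0x90 cont=1 payload=0x10=16: acc |= 16<<14 -> acc=270562 shift=21
  byte[5]=0x5C cont=0 payload=0x5C=92: acc |= 92<<21 -> acc=193208546 shift=28 [end]
Varint 2: bytes[2:6] = E2 C1 90 5C -> value 193208546 (4 byte(s))
  byte[6]=0xA7 cont=1 payload=0x27=39: acc |= 39<<0 -> acc=39 shift=7
  byte[7]=0x4A cont=0 payload=0x4A=74: acc |= 74<<7 -> acc=9511 shift=14 [end]
Varint 3: bytes[6:8] = A7 4A -> value 9511 (2 byte(s))
  byte[8]=0xB3 cont=1 payload=0x33=51: acc |= 51<<0 -> acc=51 shift=7
  byte[9]=0x34 cont=0 payload=0x34=52: acc |= 52<<7 -> acc=6707 shift=14 [end]
Varint 4: bytes[8:10] = B3 34 -> value 6707 (2 byte(s))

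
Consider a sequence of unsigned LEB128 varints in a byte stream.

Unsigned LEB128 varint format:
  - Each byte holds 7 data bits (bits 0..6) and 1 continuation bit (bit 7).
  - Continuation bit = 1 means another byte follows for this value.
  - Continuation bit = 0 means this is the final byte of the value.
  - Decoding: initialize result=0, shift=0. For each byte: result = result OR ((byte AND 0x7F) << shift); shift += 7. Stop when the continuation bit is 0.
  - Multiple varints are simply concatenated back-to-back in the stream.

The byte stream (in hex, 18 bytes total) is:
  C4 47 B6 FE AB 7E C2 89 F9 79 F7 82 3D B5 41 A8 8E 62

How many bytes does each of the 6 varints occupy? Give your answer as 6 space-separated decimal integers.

Answer: 2 4 4 3 2 3

Derivation:
  byte[0]=0xC4 cont=1 payload=0x44=68: acc |= 68<<0 -> acc=68 shift=7
  byte[1]=0x47 cont=0 payload=0x47=71: acc |= 71<<7 -> acc=9156 shift=14 [end]
Varint 1: bytes[0:2] = C4 47 -> value 9156 (2 byte(s))
  byte[2]=0xB6 cont=1 payload=0x36=54: acc |= 54<<0 -> acc=54 shift=7
  byte[3]=0xFE cont=1 payload=0x7E=126: acc |= 126<<7 -> acc=16182 shift=14
  byte[4]=0xAB cont=1 payload=0x2B=43: acc |= 43<<14 -> acc=720694 shift=21
  byte[5]=0x7E cont=0 payload=0x7E=126: acc |= 126<<21 -> acc=264961846 shift=28 [end]
Varint 2: bytes[2:6] = B6 FE AB 7E -> value 264961846 (4 byte(s))
  byte[6]=0xC2 cont=1 payload=0x42=66: acc |= 66<<0 -> acc=66 shift=7
  byte[7]=0x89 cont=1 payload=0x09=9: acc |= 9<<7 -> acc=1218 shift=14
  byte[8]=0xF9 cont=1 payload=0x79=121: acc |= 121<<14 -> acc=1983682 shift=21
  byte[9]=0x79 cont=0 payload=0x79=121: acc |= 121<<21 -> acc=255739074 shift=28 [end]
Varint 3: bytes[6:10] = C2 89 F9 79 -> value 255739074 (4 byte(s))
  byte[10]=0xF7 cont=1 payload=0x77=119: acc |= 119<<0 -> acc=119 shift=7
  byte[11]=0x82 cont=1 payload=0x02=2: acc |= 2<<7 -> acc=375 shift=14
  byte[12]=0x3D cont=0 payload=0x3D=61: acc |= 61<<14 -> acc=999799 shift=21 [end]
Varint 4: bytes[10:13] = F7 82 3D -> value 999799 (3 byte(s))
  byte[13]=0xB5 cont=1 payload=0x35=53: acc |= 53<<0 -> acc=53 shift=7
  byte[14]=0x41 cont=0 payload=0x41=65: acc |= 65<<7 -> acc=8373 shift=14 [end]
Varint 5: bytes[13:15] = B5 41 -> value 8373 (2 byte(s))
  byte[15]=0xA8 cont=1 payload=0x28=40: acc |= 40<<0 -> acc=40 shift=7
  byte[16]=0x8E cont=1 payload=0x0E=14: acc |= 14<<7 -> acc=1832 shift=14
  byte[17]=0x62 cont=0 payload=0x62=98: acc |= 98<<14 -> acc=1607464 shift=21 [end]
Varint 6: bytes[15:18] = A8 8E 62 -> value 1607464 (3 byte(s))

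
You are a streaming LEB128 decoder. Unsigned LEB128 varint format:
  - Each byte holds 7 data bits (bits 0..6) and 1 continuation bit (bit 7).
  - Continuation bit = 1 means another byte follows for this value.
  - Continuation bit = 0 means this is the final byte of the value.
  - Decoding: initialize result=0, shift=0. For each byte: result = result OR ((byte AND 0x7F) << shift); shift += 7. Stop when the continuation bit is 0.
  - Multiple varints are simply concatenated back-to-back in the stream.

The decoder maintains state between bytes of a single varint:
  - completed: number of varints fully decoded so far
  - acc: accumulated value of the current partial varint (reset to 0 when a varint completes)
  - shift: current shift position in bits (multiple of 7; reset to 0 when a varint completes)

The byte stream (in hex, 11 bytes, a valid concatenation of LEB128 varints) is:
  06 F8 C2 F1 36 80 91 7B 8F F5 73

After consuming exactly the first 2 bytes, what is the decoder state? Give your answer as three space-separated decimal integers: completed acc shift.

Answer: 1 120 7

Derivation:
byte[0]=0x06 cont=0 payload=0x06: varint #1 complete (value=6); reset -> completed=1 acc=0 shift=0
byte[1]=0xF8 cont=1 payload=0x78: acc |= 120<<0 -> completed=1 acc=120 shift=7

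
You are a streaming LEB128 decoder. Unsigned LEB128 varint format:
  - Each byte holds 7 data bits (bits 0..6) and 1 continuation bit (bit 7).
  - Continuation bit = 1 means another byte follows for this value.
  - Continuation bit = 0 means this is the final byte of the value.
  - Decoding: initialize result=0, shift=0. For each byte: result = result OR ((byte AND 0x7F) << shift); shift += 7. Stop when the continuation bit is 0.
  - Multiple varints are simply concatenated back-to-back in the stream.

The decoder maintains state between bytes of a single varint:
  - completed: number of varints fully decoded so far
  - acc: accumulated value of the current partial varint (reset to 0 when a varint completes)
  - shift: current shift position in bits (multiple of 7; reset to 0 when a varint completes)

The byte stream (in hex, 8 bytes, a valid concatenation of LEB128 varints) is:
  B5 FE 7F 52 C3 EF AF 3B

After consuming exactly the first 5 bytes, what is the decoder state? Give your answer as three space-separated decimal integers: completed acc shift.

byte[0]=0xB5 cont=1 payload=0x35: acc |= 53<<0 -> completed=0 acc=53 shift=7
byte[1]=0xFE cont=1 payload=0x7E: acc |= 126<<7 -> completed=0 acc=16181 shift=14
byte[2]=0x7F cont=0 payload=0x7F: varint #1 complete (value=2096949); reset -> completed=1 acc=0 shift=0
byte[3]=0x52 cont=0 payload=0x52: varint #2 complete (value=82); reset -> completed=2 acc=0 shift=0
byte[4]=0xC3 cont=1 payload=0x43: acc |= 67<<0 -> completed=2 acc=67 shift=7

Answer: 2 67 7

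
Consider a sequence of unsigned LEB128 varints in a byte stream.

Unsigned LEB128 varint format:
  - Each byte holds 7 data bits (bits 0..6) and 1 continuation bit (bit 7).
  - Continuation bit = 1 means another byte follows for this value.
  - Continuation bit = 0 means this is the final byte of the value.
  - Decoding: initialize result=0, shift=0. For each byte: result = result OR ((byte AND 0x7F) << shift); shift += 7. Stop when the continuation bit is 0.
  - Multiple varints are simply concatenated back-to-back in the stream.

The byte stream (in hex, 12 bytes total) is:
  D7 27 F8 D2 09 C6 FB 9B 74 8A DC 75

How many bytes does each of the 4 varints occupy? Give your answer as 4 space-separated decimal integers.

  byte[0]=0xD7 cont=1 payload=0x57=87: acc |= 87<<0 -> acc=87 shift=7
  byte[1]=0x27 cont=0 payload=0x27=39: acc |= 39<<7 -> acc=5079 shift=14 [end]
Varint 1: bytes[0:2] = D7 27 -> value 5079 (2 byte(s))
  byte[2]=0xF8 cont=1 payload=0x78=120: acc |= 120<<0 -> acc=120 shift=7
  byte[3]=0xD2 cont=1 payload=0x52=82: acc |= 82<<7 -> acc=10616 shift=14
  byte[4]=0x09 cont=0 payload=0x09=9: acc |= 9<<14 -> acc=158072 shift=21 [end]
Varint 2: bytes[2:5] = F8 D2 09 -> value 158072 (3 byte(s))
  byte[5]=0xC6 cont=1 payload=0x46=70: acc |= 70<<0 -> acc=70 shift=7
  byte[6]=0xFB cont=1 payload=0x7B=123: acc |= 123<<7 -> acc=15814 shift=14
  byte[7]=0x9B cont=1 payload=0x1B=27: acc |= 27<<14 -> acc=458182 shift=21
  byte[8]=0x74 cont=0 payload=0x74=116: acc |= 116<<21 -> acc=243727814 shift=28 [end]
Varint 3: bytes[5:9] = C6 FB 9B 74 -> value 243727814 (4 byte(s))
  byte[9]=0x8A cont=1 payload=0x0A=10: acc |= 10<<0 -> acc=10 shift=7
  byte[10]=0xDC cont=1 payload=0x5C=92: acc |= 92<<7 -> acc=11786 shift=14
  byte[11]=0x75 cont=0 payload=0x75=117: acc |= 117<<14 -> acc=1928714 shift=21 [end]
Varint 4: bytes[9:12] = 8A DC 75 -> value 1928714 (3 byte(s))

Answer: 2 3 4 3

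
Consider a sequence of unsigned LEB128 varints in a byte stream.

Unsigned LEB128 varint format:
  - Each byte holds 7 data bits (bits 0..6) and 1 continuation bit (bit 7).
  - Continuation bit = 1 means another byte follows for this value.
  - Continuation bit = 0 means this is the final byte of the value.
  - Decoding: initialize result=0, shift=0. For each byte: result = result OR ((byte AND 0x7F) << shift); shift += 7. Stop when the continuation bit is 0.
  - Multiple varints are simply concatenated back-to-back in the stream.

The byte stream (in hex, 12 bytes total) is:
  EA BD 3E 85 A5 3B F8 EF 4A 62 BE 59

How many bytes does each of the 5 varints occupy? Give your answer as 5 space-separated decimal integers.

  byte[0]=0xEA cont=1 payload=0x6A=106: acc |= 106<<0 -> acc=106 shift=7
  byte[1]=0xBD cont=1 payload=0x3D=61: acc |= 61<<7 -> acc=7914 shift=14
  byte[2]=0x3E cont=0 payload=0x3E=62: acc |= 62<<14 -> acc=1023722 shift=21 [end]
Varint 1: bytes[0:3] = EA BD 3E -> value 1023722 (3 byte(s))
  byte[3]=0x85 cont=1 payload=0x05=5: acc |= 5<<0 -> acc=5 shift=7
  byte[4]=0xA5 cont=1 payload=0x25=37: acc |= 37<<7 -> acc=4741 shift=14
  byte[5]=0x3B cont=0 payload=0x3B=59: acc |= 59<<14 -> acc=971397 shift=21 [end]
Varint 2: bytes[3:6] = 85 A5 3B -> value 971397 (3 byte(s))
  byte[6]=0xF8 cont=1 payload=0x78=120: acc |= 120<<0 -> acc=120 shift=7
  byte[7]=0xEF cont=1 payload=0x6F=111: acc |= 111<<7 -> acc=14328 shift=14
  byte[8]=0x4A cont=0 payload=0x4A=74: acc |= 74<<14 -> acc=1226744 shift=21 [end]
Varint 3: bytes[6:9] = F8 EF 4A -> value 1226744 (3 byte(s))
  byte[9]=0x62 cont=0 payload=0x62=98: acc |= 98<<0 -> acc=98 shift=7 [end]
Varint 4: bytes[9:10] = 62 -> value 98 (1 byte(s))
  byte[10]=0xBE cont=1 payload=0x3E=62: acc |= 62<<0 -> acc=62 shift=7
  byte[11]=0x59 cont=0 payload=0x59=89: acc |= 89<<7 -> acc=11454 shift=14 [end]
Varint 5: bytes[10:12] = BE 59 -> value 11454 (2 byte(s))

Answer: 3 3 3 1 2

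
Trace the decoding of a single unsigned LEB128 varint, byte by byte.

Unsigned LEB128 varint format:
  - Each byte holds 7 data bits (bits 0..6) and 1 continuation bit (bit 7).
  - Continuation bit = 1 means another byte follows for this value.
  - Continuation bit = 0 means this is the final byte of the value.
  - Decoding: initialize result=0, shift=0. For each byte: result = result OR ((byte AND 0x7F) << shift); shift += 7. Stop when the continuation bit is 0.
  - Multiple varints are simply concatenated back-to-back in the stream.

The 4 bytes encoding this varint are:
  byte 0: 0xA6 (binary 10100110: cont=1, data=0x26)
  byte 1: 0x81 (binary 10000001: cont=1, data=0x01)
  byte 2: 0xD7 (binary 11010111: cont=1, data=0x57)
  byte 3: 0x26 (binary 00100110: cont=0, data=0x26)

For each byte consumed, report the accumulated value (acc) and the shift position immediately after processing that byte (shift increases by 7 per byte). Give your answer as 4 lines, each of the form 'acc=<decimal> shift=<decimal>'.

Answer: acc=38 shift=7
acc=166 shift=14
acc=1425574 shift=21
acc=81117350 shift=28

Derivation:
byte 0=0xA6: payload=0x26=38, contrib = 38<<0 = 38; acc -> 38, shift -> 7
byte 1=0x81: payload=0x01=1, contrib = 1<<7 = 128; acc -> 166, shift -> 14
byte 2=0xD7: payload=0x57=87, contrib = 87<<14 = 1425408; acc -> 1425574, shift -> 21
byte 3=0x26: payload=0x26=38, contrib = 38<<21 = 79691776; acc -> 81117350, shift -> 28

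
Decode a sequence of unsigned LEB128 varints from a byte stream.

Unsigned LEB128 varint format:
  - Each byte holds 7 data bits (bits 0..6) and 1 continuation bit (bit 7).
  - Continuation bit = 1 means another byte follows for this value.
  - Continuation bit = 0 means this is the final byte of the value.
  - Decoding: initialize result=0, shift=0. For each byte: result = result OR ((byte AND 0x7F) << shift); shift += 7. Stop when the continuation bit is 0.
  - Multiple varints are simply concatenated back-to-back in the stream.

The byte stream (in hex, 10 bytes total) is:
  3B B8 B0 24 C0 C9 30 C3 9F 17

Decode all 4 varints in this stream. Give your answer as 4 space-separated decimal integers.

  byte[0]=0x3B cont=0 payload=0x3B=59: acc |= 59<<0 -> acc=59 shift=7 [end]
Varint 1: bytes[0:1] = 3B -> value 59 (1 byte(s))
  byte[1]=0xB8 cont=1 payload=0x38=56: acc |= 56<<0 -> acc=56 shift=7
  byte[2]=0xB0 cont=1 payload=0x30=48: acc |= 48<<7 -> acc=6200 shift=14
  byte[3]=0x24 cont=0 payload=0x24=36: acc |= 36<<14 -> acc=596024 shift=21 [end]
Varint 2: bytes[1:4] = B8 B0 24 -> value 596024 (3 byte(s))
  byte[4]=0xC0 cont=1 payload=0x40=64: acc |= 64<<0 -> acc=64 shift=7
  byte[5]=0xC9 cont=1 payload=0x49=73: acc |= 73<<7 -> acc=9408 shift=14
  byte[6]=0x30 cont=0 payload=0x30=48: acc |= 48<<14 -> acc=795840 shift=21 [end]
Varint 3: bytes[4:7] = C0 C9 30 -> value 795840 (3 byte(s))
  byte[7]=0xC3 cont=1 payload=0x43=67: acc |= 67<<0 -> acc=67 shift=7
  byte[8]=0x9F cont=1 payload=0x1F=31: acc |= 31<<7 -> acc=4035 shift=14
  byte[9]=0x17 cont=0 payload=0x17=23: acc |= 23<<14 -> acc=380867 shift=21 [end]
Varint 4: bytes[7:10] = C3 9F 17 -> value 380867 (3 byte(s))

Answer: 59 596024 795840 380867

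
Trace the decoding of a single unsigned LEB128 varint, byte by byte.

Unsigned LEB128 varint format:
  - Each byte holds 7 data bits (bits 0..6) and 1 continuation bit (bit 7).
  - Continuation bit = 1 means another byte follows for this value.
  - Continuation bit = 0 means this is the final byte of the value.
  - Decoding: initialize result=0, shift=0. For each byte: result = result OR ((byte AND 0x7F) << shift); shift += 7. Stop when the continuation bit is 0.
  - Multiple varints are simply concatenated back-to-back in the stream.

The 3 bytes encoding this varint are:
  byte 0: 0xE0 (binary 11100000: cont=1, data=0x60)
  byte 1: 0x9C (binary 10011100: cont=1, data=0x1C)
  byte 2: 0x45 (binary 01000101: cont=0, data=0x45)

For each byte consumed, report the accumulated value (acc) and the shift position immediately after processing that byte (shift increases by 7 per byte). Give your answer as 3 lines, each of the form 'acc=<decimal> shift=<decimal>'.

Answer: acc=96 shift=7
acc=3680 shift=14
acc=1134176 shift=21

Derivation:
byte 0=0xE0: payload=0x60=96, contrib = 96<<0 = 96; acc -> 96, shift -> 7
byte 1=0x9C: payload=0x1C=28, contrib = 28<<7 = 3584; acc -> 3680, shift -> 14
byte 2=0x45: payload=0x45=69, contrib = 69<<14 = 1130496; acc -> 1134176, shift -> 21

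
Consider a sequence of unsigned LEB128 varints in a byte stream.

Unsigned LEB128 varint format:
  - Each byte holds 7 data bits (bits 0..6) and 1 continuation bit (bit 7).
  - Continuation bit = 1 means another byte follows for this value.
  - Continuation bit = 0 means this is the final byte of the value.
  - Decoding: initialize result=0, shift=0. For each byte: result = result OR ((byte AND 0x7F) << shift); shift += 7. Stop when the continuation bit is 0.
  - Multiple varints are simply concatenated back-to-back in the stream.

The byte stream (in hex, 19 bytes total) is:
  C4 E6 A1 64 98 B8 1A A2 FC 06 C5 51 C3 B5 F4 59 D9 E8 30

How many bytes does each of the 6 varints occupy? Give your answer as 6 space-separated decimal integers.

  byte[0]=0xC4 cont=1 payload=0x44=68: acc |= 68<<0 -> acc=68 shift=7
  byte[1]=0xE6 cont=1 payload=0x66=102: acc |= 102<<7 -> acc=13124 shift=14
  byte[2]=0xA1 cont=1 payload=0x21=33: acc |= 33<<14 -> acc=553796 shift=21
  byte[3]=0x64 cont=0 payload=0x64=100: acc |= 100<<21 -> acc=210268996 shift=28 [end]
Varint 1: bytes[0:4] = C4 E6 A1 64 -> value 210268996 (4 byte(s))
  byte[4]=0x98 cont=1 payload=0x18=24: acc |= 24<<0 -> acc=24 shift=7
  byte[5]=0xB8 cont=1 payload=0x38=56: acc |= 56<<7 -> acc=7192 shift=14
  byte[6]=0x1A cont=0 payload=0x1A=26: acc |= 26<<14 -> acc=433176 shift=21 [end]
Varint 2: bytes[4:7] = 98 B8 1A -> value 433176 (3 byte(s))
  byte[7]=0xA2 cont=1 payload=0x22=34: acc |= 34<<0 -> acc=34 shift=7
  byte[8]=0xFC cont=1 payload=0x7C=124: acc |= 124<<7 -> acc=15906 shift=14
  byte[9]=0x06 cont=0 payload=0x06=6: acc |= 6<<14 -> acc=114210 shift=21 [end]
Varint 3: bytes[7:10] = A2 FC 06 -> value 114210 (3 byte(s))
  byte[10]=0xC5 cont=1 payload=0x45=69: acc |= 69<<0 -> acc=69 shift=7
  byte[11]=0x51 cont=0 payload=0x51=81: acc |= 81<<7 -> acc=10437 shift=14 [end]
Varint 4: bytes[10:12] = C5 51 -> value 10437 (2 byte(s))
  byte[12]=0xC3 cont=1 payload=0x43=67: acc |= 67<<0 -> acc=67 shift=7
  byte[13]=0xB5 cont=1 payload=0x35=53: acc |= 53<<7 -> acc=6851 shift=14
  byte[14]=0xF4 cont=1 payload=0x74=116: acc |= 116<<14 -> acc=1907395 shift=21
  byte[15]=0x59 cont=0 payload=0x59=89: acc |= 89<<21 -> acc=188553923 shift=28 [end]
Varint 5: bytes[12:16] = C3 B5 F4 59 -> value 188553923 (4 byte(s))
  byte[16]=0xD9 cont=1 payload=0x59=89: acc |= 89<<0 -> acc=89 shift=7
  byte[17]=0xE8 cont=1 payload=0x68=104: acc |= 104<<7 -> acc=13401 shift=14
  byte[18]=0x30 cont=0 payload=0x30=48: acc |= 48<<14 -> acc=799833 shift=21 [end]
Varint 6: bytes[16:19] = D9 E8 30 -> value 799833 (3 byte(s))

Answer: 4 3 3 2 4 3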